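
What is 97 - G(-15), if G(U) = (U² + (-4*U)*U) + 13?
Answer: 759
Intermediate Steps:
G(U) = 13 - 3*U² (G(U) = (U² - 4*U²) + 13 = -3*U² + 13 = 13 - 3*U²)
97 - G(-15) = 97 - (13 - 3*(-15)²) = 97 - (13 - 3*225) = 97 - (13 - 675) = 97 - 1*(-662) = 97 + 662 = 759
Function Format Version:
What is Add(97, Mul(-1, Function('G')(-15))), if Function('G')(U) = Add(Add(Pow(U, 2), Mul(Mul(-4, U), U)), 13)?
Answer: 759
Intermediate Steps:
Function('G')(U) = Add(13, Mul(-3, Pow(U, 2))) (Function('G')(U) = Add(Add(Pow(U, 2), Mul(-4, Pow(U, 2))), 13) = Add(Mul(-3, Pow(U, 2)), 13) = Add(13, Mul(-3, Pow(U, 2))))
Add(97, Mul(-1, Function('G')(-15))) = Add(97, Mul(-1, Add(13, Mul(-3, Pow(-15, 2))))) = Add(97, Mul(-1, Add(13, Mul(-3, 225)))) = Add(97, Mul(-1, Add(13, -675))) = Add(97, Mul(-1, -662)) = Add(97, 662) = 759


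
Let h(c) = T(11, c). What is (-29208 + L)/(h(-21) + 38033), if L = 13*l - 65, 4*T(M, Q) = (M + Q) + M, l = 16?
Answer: -116260/152133 ≈ -0.76420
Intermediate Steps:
T(M, Q) = M/2 + Q/4 (T(M, Q) = ((M + Q) + M)/4 = (Q + 2*M)/4 = M/2 + Q/4)
h(c) = 11/2 + c/4 (h(c) = (½)*11 + c/4 = 11/2 + c/4)
L = 143 (L = 13*16 - 65 = 208 - 65 = 143)
(-29208 + L)/(h(-21) + 38033) = (-29208 + 143)/((11/2 + (¼)*(-21)) + 38033) = -29065/((11/2 - 21/4) + 38033) = -29065/(¼ + 38033) = -29065/152133/4 = -29065*4/152133 = -116260/152133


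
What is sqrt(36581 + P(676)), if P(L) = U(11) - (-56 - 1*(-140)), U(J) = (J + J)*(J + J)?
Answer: 3*sqrt(4109) ≈ 192.30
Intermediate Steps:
U(J) = 4*J**2 (U(J) = (2*J)*(2*J) = 4*J**2)
P(L) = 400 (P(L) = 4*11**2 - (-56 - 1*(-140)) = 4*121 - (-56 + 140) = 484 - 1*84 = 484 - 84 = 400)
sqrt(36581 + P(676)) = sqrt(36581 + 400) = sqrt(36981) = 3*sqrt(4109)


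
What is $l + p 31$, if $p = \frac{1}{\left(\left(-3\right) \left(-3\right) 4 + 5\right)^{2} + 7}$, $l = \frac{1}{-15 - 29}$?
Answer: $- \frac{81}{18568} \approx -0.0043623$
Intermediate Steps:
$l = - \frac{1}{44}$ ($l = \frac{1}{-44} = - \frac{1}{44} \approx -0.022727$)
$p = \frac{1}{1688}$ ($p = \frac{1}{\left(9 \cdot 4 + 5\right)^{2} + 7} = \frac{1}{\left(36 + 5\right)^{2} + 7} = \frac{1}{41^{2} + 7} = \frac{1}{1681 + 7} = \frac{1}{1688} \approx 0.00059242$)
$l + p 31 = - \frac{1}{44} + \frac{1}{1688} \cdot 31 = - \frac{1}{44} + \frac{31}{1688} = - \frac{81}{18568}$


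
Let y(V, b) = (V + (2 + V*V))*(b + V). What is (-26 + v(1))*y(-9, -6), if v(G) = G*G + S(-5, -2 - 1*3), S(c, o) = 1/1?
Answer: 26640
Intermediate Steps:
y(V, b) = (V + b)*(2 + V + V**2) (y(V, b) = (V + (2 + V**2))*(V + b) = (2 + V + V**2)*(V + b) = (V + b)*(2 + V + V**2))
S(c, o) = 1
v(G) = 1 + G**2 (v(G) = G*G + 1 = G**2 + 1 = 1 + G**2)
(-26 + v(1))*y(-9, -6) = (-26 + (1 + 1**2))*((-9)**2 + (-9)**3 + 2*(-9) + 2*(-6) - 9*(-6) - 6*(-9)**2) = (-26 + (1 + 1))*(81 - 729 - 18 - 12 + 54 - 6*81) = (-26 + 2)*(81 - 729 - 18 - 12 + 54 - 486) = -24*(-1110) = 26640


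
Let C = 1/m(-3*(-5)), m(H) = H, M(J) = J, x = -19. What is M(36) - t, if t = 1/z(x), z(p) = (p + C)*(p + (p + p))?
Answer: 194251/5396 ≈ 35.999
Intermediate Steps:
C = 1/15 (C = 1/(-3*(-5)) = 1/15 ≈ 0.066667)
z(p) = 3*p*(1/15 + p) (z(p) = (p + 1/15)*(p + (p + p)) = (1/15 + p)*(p + 2*p) = (1/15 + p)*(3*p) = 3*p*(1/15 + p))
t = 5/5396 (t = 1/((⅕)*(-19)*(1 + 15*(-19))) = 1/((⅕)*(-19)*(1 - 285)) = 1/((⅕)*(-19)*(-284)) = 1/(5396/5) = 5/5396 ≈ 0.00092661)
M(36) - t = 36 - 1*5/5396 = 36 - 5/5396 = 194251/5396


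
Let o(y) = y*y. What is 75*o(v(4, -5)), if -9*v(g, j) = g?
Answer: 400/27 ≈ 14.815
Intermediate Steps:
v(g, j) = -g/9
o(y) = y**2
75*o(v(4, -5)) = 75*(-1/9*4)**2 = 75*(-4/9)**2 = 75*(16/81) = 400/27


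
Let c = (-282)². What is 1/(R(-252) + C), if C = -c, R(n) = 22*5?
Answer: -1/79414 ≈ -1.2592e-5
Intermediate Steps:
c = 79524
R(n) = 110
C = -79524 (C = -1*79524 = -79524)
1/(R(-252) + C) = 1/(110 - 79524) = 1/(-79414) = -1/79414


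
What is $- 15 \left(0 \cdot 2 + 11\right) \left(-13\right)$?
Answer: $2145$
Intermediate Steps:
$- 15 \left(0 \cdot 2 + 11\right) \left(-13\right) = - 15 \left(0 + 11\right) \left(-13\right) = \left(-15\right) 11 \left(-13\right) = \left(-165\right) \left(-13\right) = 2145$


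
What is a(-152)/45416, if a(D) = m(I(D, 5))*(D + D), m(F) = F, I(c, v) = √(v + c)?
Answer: -38*I*√3/811 ≈ -0.081156*I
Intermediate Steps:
I(c, v) = √(c + v)
a(D) = 2*D*√(5 + D) (a(D) = √(D + 5)*(D + D) = √(5 + D)*(2*D) = 2*D*√(5 + D))
a(-152)/45416 = (2*(-152)*√(5 - 152))/45416 = (2*(-152)*√(-147))*(1/45416) = (2*(-152)*(7*I*√3))*(1/45416) = -2128*I*√3*(1/45416) = -38*I*√3/811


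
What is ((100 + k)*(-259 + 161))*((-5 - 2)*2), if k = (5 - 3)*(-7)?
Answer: 117992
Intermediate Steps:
k = -14 (k = 2*(-7) = -14)
((100 + k)*(-259 + 161))*((-5 - 2)*2) = ((100 - 14)*(-259 + 161))*((-5 - 2)*2) = (86*(-98))*(-7*2) = -8428*(-14) = 117992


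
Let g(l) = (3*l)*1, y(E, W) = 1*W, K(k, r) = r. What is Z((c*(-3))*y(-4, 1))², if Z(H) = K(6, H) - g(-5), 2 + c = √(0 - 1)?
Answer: 432 - 126*I ≈ 432.0 - 126.0*I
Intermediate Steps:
c = -2 + I (c = -2 + √(0 - 1) = -2 + √(-1) = -2 + I ≈ -2.0 + 1.0*I)
y(E, W) = W
g(l) = 3*l
Z(H) = 15 + H (Z(H) = H - 3*(-5) = H - 1*(-15) = H + 15 = 15 + H)
Z((c*(-3))*y(-4, 1))² = (15 + ((-2 + I)*(-3))*1)² = (15 + (6 - 3*I)*1)² = (15 + (6 - 3*I))² = (21 - 3*I)²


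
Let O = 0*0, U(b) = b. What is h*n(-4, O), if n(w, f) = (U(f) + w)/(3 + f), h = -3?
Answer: 4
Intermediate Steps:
O = 0
n(w, f) = (f + w)/(3 + f)
h*n(-4, O) = -3*(0 - 4)/(3 + 0) = -3*(-4)/3 = -(-4) = -3*(-4/3) = 4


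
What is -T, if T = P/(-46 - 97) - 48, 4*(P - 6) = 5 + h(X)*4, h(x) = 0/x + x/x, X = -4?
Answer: 2499/52 ≈ 48.058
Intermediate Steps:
h(x) = 1 (h(x) = 0 + 1 = 1)
P = 33/4 (P = 6 + (5 + 1*4)/4 = 6 + (5 + 4)/4 = 6 + (1/4)*9 = 6 + 9/4 = 33/4 ≈ 8.2500)
T = -2499/52 (T = (33/4)/(-46 - 97) - 48 = (33/4)/(-143) - 48 = -1/143*33/4 - 48 = -3/52 - 48 = -2499/52 ≈ -48.058)
-T = -1*(-2499/52) = 2499/52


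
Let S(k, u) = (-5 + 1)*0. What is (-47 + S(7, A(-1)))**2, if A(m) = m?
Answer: 2209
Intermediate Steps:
S(k, u) = 0 (S(k, u) = -4*0 = 0)
(-47 + S(7, A(-1)))**2 = (-47 + 0)**2 = (-47)**2 = 2209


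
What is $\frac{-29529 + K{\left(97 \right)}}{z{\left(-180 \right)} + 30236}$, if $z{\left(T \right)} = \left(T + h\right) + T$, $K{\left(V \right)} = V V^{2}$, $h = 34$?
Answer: $\frac{441572}{14955} \approx 29.527$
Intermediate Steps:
$K{\left(V \right)} = V^{3}$
$z{\left(T \right)} = 34 + 2 T$ ($z{\left(T \right)} = \left(T + 34\right) + T = \left(34 + T\right) + T = 34 + 2 T$)
$\frac{-29529 + K{\left(97 \right)}}{z{\left(-180 \right)} + 30236} = \frac{-29529 + 97^{3}}{\left(34 + 2 \left(-180\right)\right) + 30236} = \frac{-29529 + 912673}{\left(34 - 360\right) + 30236} = \frac{883144}{-326 + 30236} = \frac{883144}{29910} = 883144 \cdot \frac{1}{29910} = \frac{441572}{14955}$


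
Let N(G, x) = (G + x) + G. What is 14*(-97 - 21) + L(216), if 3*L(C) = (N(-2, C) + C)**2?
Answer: 178228/3 ≈ 59409.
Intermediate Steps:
N(G, x) = x + 2*G
L(C) = (-4 + 2*C)**2/3 (L(C) = ((C + 2*(-2)) + C)**2/3 = ((C - 4) + C)**2/3 = ((-4 + C) + C)**2/3 = (-4 + 2*C)**2/3)
14*(-97 - 21) + L(216) = 14*(-97 - 21) + 4*(-2 + 216)**2/3 = 14*(-118) + (4/3)*214**2 = -1652 + (4/3)*45796 = -1652 + 183184/3 = 178228/3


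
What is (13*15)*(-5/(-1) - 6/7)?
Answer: 5655/7 ≈ 807.86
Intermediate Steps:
(13*15)*(-5/(-1) - 6/7) = 195*(-5*(-1) - 6*1/7) = 195*(5 - 6/7) = 195*(29/7) = 5655/7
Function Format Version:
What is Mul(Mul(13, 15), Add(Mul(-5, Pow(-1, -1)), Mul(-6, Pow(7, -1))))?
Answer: Rational(5655, 7) ≈ 807.86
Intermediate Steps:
Mul(Mul(13, 15), Add(Mul(-5, Pow(-1, -1)), Mul(-6, Pow(7, -1)))) = Mul(195, Add(Mul(-5, -1), Mul(-6, Rational(1, 7)))) = Mul(195, Add(5, Rational(-6, 7))) = Mul(195, Rational(29, 7)) = Rational(5655, 7)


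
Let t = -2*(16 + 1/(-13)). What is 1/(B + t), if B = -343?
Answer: -13/4873 ≈ -0.0026678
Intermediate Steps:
t = -414/13 (t = -2*(16 + 1*(-1/13)) = -2*(16 - 1/13) = -2*207/13 = -414/13 ≈ -31.846)
1/(B + t) = 1/(-343 - 414/13) = 1/(-4873/13) = -13/4873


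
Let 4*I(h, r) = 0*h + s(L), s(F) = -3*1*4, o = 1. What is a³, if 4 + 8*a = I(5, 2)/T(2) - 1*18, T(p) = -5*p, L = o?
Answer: -10218313/512000 ≈ -19.958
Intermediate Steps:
L = 1
s(F) = -12 (s(F) = -3*4 = -12)
I(h, r) = -3 (I(h, r) = (0*h - 12)/4 = (0 - 12)/4 = (¼)*(-12) = -3)
a = -217/80 (a = -½ + (-3/((-5*2)) - 1*18)/8 = -½ + (-3/(-10) - 18)/8 = -½ + (-3*(-⅒) - 18)/8 = -½ + (3/10 - 18)/8 = -½ + (⅛)*(-177/10) = -½ - 177/80 = -217/80 ≈ -2.7125)
a³ = (-217/80)³ = -10218313/512000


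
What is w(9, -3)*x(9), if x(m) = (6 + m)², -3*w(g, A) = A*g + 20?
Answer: 525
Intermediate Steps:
w(g, A) = -20/3 - A*g/3 (w(g, A) = -(A*g + 20)/3 = -(20 + A*g)/3 = -20/3 - A*g/3)
w(9, -3)*x(9) = (-20/3 - ⅓*(-3)*9)*(6 + 9)² = (-20/3 + 9)*15² = (7/3)*225 = 525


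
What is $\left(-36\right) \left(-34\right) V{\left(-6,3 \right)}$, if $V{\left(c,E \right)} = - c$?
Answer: $7344$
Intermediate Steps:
$\left(-36\right) \left(-34\right) V{\left(-6,3 \right)} = \left(-36\right) \left(-34\right) \left(\left(-1\right) \left(-6\right)\right) = 1224 \cdot 6 = 7344$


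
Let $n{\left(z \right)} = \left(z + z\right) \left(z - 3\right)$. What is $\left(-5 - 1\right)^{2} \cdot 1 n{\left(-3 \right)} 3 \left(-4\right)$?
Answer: $-15552$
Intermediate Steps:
$n{\left(z \right)} = 2 z \left(-3 + z\right)$
$\left(-5 - 1\right)^{2} \cdot 1 n{\left(-3 \right)} 3 \left(-4\right) = \left(-5 - 1\right)^{2} \cdot 1 \cdot 2 \left(-3\right) \left(-3 - 3\right) 3 \left(-4\right) = \left(-6\right)^{2} \cdot 1 \cdot 2 \left(-3\right) \left(-6\right) \left(-12\right) = 36 \cdot 1 \cdot 36 \left(-12\right) = 36 \cdot 36 \left(-12\right) = 1296 \left(-12\right) = -15552$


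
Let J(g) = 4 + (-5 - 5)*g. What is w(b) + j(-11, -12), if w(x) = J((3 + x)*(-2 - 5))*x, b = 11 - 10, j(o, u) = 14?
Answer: 298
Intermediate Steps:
J(g) = 4 - 10*g
b = 1
w(x) = x*(214 + 70*x) (w(x) = (4 - 10*(3 + x)*(-2 - 5))*x = (4 - 10*(3 + x)*(-7))*x = (4 - 10*(-21 - 7*x))*x = (4 + (210 + 70*x))*x = (214 + 70*x)*x = x*(214 + 70*x))
w(b) + j(-11, -12) = 2*1*(107 + 35*1) + 14 = 2*1*(107 + 35) + 14 = 2*1*142 + 14 = 284 + 14 = 298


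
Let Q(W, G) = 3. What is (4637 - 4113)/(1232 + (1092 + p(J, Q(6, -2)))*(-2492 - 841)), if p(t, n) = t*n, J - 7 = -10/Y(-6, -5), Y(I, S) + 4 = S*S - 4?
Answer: -8908/62942759 ≈ -0.00014153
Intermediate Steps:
Y(I, S) = -8 + S**2 (Y(I, S) = -4 + (S*S - 4) = -4 + (S**2 - 4) = -4 + (-4 + S**2) = -8 + S**2)
J = 109/17 (J = 7 - 10/(-8 + (-5)**2) = 7 - 10/(-8 + 25) = 7 - 10/17 = 109/17 ≈ 6.4118)
p(t, n) = n*t
(4637 - 4113)/(1232 + (1092 + p(J, Q(6, -2)))*(-2492 - 841)) = (4637 - 4113)/(1232 + (1092 + 3*(109/17))*(-2492 - 841)) = 524/(1232 + (1092 + 327/17)*(-3333)) = 524/(1232 + (18891/17)*(-3333)) = 524/(1232 - 62963703/17) = 524/(-62942759/17) = 524*(-17/62942759) = -8908/62942759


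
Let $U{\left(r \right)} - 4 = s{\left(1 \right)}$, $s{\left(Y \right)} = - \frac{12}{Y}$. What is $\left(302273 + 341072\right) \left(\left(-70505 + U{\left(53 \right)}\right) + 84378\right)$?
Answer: $8919978425$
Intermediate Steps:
$U{\left(r \right)} = -8$ ($U{\left(r \right)} = 4 - \frac{12}{1} = 4 - 12 = -8$)
$\left(302273 + 341072\right) \left(\left(-70505 + U{\left(53 \right)}\right) + 84378\right) = \left(302273 + 341072\right) \left(\left(-70505 - 8\right) + 84378\right) = 643345 \left(-70513 + 84378\right) = 643345 \cdot 13865 = 8919978425$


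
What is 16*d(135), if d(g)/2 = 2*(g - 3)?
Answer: 8448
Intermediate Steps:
d(g) = -12 + 4*g (d(g) = 2*(2*(g - 3)) = 2*(2*(-3 + g)) = 2*(-6 + 2*g) = -12 + 4*g)
16*d(135) = 16*(-12 + 4*135) = 16*(-12 + 540) = 16*528 = 8448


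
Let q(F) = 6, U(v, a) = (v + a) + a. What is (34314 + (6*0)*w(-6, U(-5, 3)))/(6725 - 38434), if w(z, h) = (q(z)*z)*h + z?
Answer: -34314/31709 ≈ -1.0822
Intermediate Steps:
U(v, a) = v + 2*a (U(v, a) = (a + v) + a = v + 2*a)
w(z, h) = z + 6*h*z (w(z, h) = (6*z)*h + z = 6*h*z + z = z + 6*h*z)
(34314 + (6*0)*w(-6, U(-5, 3)))/(6725 - 38434) = (34314 + (6*0)*(-6*(1 + 6*(-5 + 2*3))))/(6725 - 38434) = (34314 + 0*(-6*(1 + 6*(-5 + 6))))/(-31709) = (34314 + 0*(-6*(1 + 6*1)))*(-1/31709) = (34314 + 0*(-6*(1 + 6)))*(-1/31709) = (34314 + 0*(-6*7))*(-1/31709) = (34314 + 0*(-42))*(-1/31709) = (34314 + 0)*(-1/31709) = 34314*(-1/31709) = -34314/31709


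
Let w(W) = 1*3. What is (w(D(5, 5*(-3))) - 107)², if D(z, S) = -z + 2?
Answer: 10816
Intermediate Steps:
D(z, S) = 2 - z
w(W) = 3
(w(D(5, 5*(-3))) - 107)² = (3 - 107)² = (-104)² = 10816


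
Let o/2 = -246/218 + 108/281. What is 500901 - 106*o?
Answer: 15346928421/30629 ≈ 5.0106e+5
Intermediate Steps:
o = -45582/30629 (o = 2*(-246/218 + 108/281) = 2*(-246*1/218 + 108*(1/281)) = 2*(-123/109 + 108/281) = 2*(-22791/30629) = -45582/30629 ≈ -1.4882)
500901 - 106*o = 500901 - 106*(-45582/30629) = 500901 + 4831692/30629 = 15346928421/30629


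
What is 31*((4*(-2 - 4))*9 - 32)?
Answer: -7688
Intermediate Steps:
31*((4*(-2 - 4))*9 - 32) = 31*((4*(-6))*9 - 32) = 31*(-24*9 - 32) = 31*(-216 - 32) = 31*(-248) = -7688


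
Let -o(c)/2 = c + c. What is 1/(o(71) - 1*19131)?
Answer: -1/19415 ≈ -5.1507e-5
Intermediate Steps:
o(c) = -4*c (o(c) = -2*(c + c) = -4*c)
1/(o(71) - 1*19131) = 1/(-4*71 - 1*19131) = 1/(-284 - 19131) = 1/(-19415) = -1/19415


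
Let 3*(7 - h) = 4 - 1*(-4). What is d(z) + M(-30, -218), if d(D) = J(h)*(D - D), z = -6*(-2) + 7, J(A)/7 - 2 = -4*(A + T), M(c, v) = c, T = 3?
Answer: -30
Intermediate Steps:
h = 13/3 (h = 7 - (4 - 1*(-4))/3 = 7 - (4 + 4)/3 = 7 - ⅓*8 = 7 - 8/3 = 13/3 ≈ 4.3333)
J(A) = -70 - 28*A (J(A) = 14 + 7*(-4*(A + 3)) = 14 + 7*(-4*(3 + A)) = 14 + 7*(-12 - 4*A) = 14 + (-84 - 28*A) = -70 - 28*A)
z = 19 (z = 12 + 7 = 19)
d(D) = 0 (d(D) = (-70 - 28*13/3)*(D - D) = (-70 - 364/3)*0 = -574/3*0 = 0)
d(z) + M(-30, -218) = 0 - 30 = -30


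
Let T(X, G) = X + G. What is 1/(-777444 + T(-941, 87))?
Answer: -1/778298 ≈ -1.2849e-6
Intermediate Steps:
T(X, G) = G + X
1/(-777444 + T(-941, 87)) = 1/(-777444 + (87 - 941)) = 1/(-777444 - 854) = 1/(-778298) = -1/778298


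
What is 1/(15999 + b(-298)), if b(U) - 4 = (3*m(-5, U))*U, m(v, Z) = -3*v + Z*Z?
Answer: -1/79388183 ≈ -1.2596e-8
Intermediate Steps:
m(v, Z) = Z**2 - 3*v (m(v, Z) = -3*v + Z**2 = Z**2 - 3*v)
b(U) = 4 + U*(45 + 3*U**2) (b(U) = 4 + (3*(U**2 - 3*(-5)))*U = 4 + (3*(U**2 + 15))*U = 4 + (3*(15 + U**2))*U = 4 + (45 + 3*U**2)*U = 4 + U*(45 + 3*U**2))
1/(15999 + b(-298)) = 1/(15999 + (4 + 3*(-298)*(15 + (-298)**2))) = 1/(15999 + (4 + 3*(-298)*(15 + 88804))) = 1/(15999 + (4 + 3*(-298)*88819)) = 1/(15999 + (4 - 79404186)) = 1/(15999 - 79404182) = 1/(-79388183) = -1/79388183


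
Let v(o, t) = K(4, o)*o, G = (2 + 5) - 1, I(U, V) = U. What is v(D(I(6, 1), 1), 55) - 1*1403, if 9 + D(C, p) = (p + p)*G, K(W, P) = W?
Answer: -1391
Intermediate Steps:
G = 6 (G = 7 - 1 = 6)
D(C, p) = -9 + 12*p (D(C, p) = -9 + (p + p)*6 = -9 + (2*p)*6 = -9 + 12*p)
v(o, t) = 4*o
v(D(I(6, 1), 1), 55) - 1*1403 = 4*(-9 + 12*1) - 1*1403 = 4*(-9 + 12) - 1403 = 4*3 - 1403 = 12 - 1403 = -1391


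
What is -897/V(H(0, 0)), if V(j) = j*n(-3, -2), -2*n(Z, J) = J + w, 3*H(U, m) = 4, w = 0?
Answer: -2691/4 ≈ -672.75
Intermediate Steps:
H(U, m) = 4/3 (H(U, m) = (⅓)*4 = 4/3)
n(Z, J) = -J/2 (n(Z, J) = -(J + 0)/2 = -J/2)
V(j) = j (V(j) = j*(-½*(-2)) = j*1 = j)
-897/V(H(0, 0)) = -897/4/3 = -897*¾ = -2691/4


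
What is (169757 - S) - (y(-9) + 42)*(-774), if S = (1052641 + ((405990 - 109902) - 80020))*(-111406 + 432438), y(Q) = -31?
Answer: -407296009417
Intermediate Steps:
S = 407296187688 (S = (1052641 + (296088 - 80020))*321032 = (1052641 + 216068)*321032 = 1268709*321032 = 407296187688)
(169757 - S) - (y(-9) + 42)*(-774) = (169757 - 1*407296187688) - (-31 + 42)*(-774) = (169757 - 407296187688) - 11*(-774) = -407296017931 - 1*(-8514) = -407296017931 + 8514 = -407296009417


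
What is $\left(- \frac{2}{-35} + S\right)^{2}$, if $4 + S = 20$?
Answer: $\frac{315844}{1225} \approx 257.83$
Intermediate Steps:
$S = 16$ ($S = -4 + 20 = 16$)
$\left(- \frac{2}{-35} + S\right)^{2} = \left(- \frac{2}{-35} + 16\right)^{2} = \left(\left(-2\right) \left(- \frac{1}{35}\right) + 16\right)^{2} = \left(\frac{2}{35} + 16\right)^{2} = \left(\frac{562}{35}\right)^{2} = \frac{315844}{1225}$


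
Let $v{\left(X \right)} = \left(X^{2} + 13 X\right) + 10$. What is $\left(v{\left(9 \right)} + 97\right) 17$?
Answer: $5185$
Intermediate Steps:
$v{\left(X \right)} = 10 + X^{2} + 13 X$
$\left(v{\left(9 \right)} + 97\right) 17 = \left(\left(10 + 9^{2} + 13 \cdot 9\right) + 97\right) 17 = \left(\left(10 + 81 + 117\right) + 97\right) 17 = \left(208 + 97\right) 17 = 305 \cdot 17 = 5185$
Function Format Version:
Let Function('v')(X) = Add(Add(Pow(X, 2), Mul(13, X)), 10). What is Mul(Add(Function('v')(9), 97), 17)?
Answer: 5185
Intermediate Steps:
Function('v')(X) = Add(10, Pow(X, 2), Mul(13, X))
Mul(Add(Function('v')(9), 97), 17) = Mul(Add(Add(10, Pow(9, 2), Mul(13, 9)), 97), 17) = Mul(Add(Add(10, 81, 117), 97), 17) = Mul(Add(208, 97), 17) = Mul(305, 17) = 5185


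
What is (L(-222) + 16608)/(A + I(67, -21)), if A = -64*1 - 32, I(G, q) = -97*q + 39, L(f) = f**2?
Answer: 5491/165 ≈ 33.279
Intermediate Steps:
I(G, q) = 39 - 97*q
A = -96 (A = -64 - 32 = -96)
(L(-222) + 16608)/(A + I(67, -21)) = ((-222)**2 + 16608)/(-96 + (39 - 97*(-21))) = (49284 + 16608)/(-96 + (39 + 2037)) = 65892/(-96 + 2076) = 65892/1980 = 65892*(1/1980) = 5491/165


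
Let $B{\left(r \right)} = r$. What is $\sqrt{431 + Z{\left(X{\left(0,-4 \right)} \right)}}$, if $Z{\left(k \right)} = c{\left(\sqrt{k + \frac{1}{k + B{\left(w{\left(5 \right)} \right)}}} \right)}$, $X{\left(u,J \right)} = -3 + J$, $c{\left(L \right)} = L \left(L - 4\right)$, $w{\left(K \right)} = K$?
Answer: $\frac{\sqrt{1694 - 8 i \sqrt{30}}}{2} \approx 20.581 - 0.26613 i$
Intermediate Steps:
$c{\left(L \right)} = L \left(-4 + L\right)$
$Z{\left(k \right)} = \sqrt{k + \frac{1}{5 + k}} \left(-4 + \sqrt{k + \frac{1}{5 + k}}\right)$ ($Z{\left(k \right)} = \sqrt{k + \frac{1}{k + 5}} \left(-4 + \sqrt{k + \frac{1}{k + 5}}\right) = \sqrt{k + \frac{1}{5 + k}} \left(-4 + \sqrt{k + \frac{1}{5 + k}}\right)$)
$\sqrt{431 + Z{\left(X{\left(0,-4 \right)} \right)}} = \sqrt{431 + \sqrt{\frac{1 + \left(-3 - 4\right) \left(5 - 7\right)}{5 - 7}} \left(-4 + \sqrt{\frac{1 + \left(-3 - 4\right) \left(5 - 7\right)}{5 - 7}}\right)} = \sqrt{431 + \sqrt{\frac{1 - 7 \left(5 - 7\right)}{5 - 7}} \left(-4 + \sqrt{\frac{1 - 7 \left(5 - 7\right)}{5 - 7}}\right)} = \sqrt{431 + \sqrt{\frac{1 - -14}{-2}} \left(-4 + \sqrt{\frac{1 - -14}{-2}}\right)} = \sqrt{431 + \sqrt{- \frac{1 + 14}{2}} \left(-4 + \sqrt{- \frac{1 + 14}{2}}\right)} = \sqrt{431 + \sqrt{\left(- \frac{1}{2}\right) 15} \left(-4 + \sqrt{\left(- \frac{1}{2}\right) 15}\right)} = \sqrt{431 + \sqrt{- \frac{15}{2}} \left(-4 + \sqrt{- \frac{15}{2}}\right)} = \sqrt{431 + \frac{i \sqrt{30}}{2} \left(-4 + \frac{i \sqrt{30}}{2}\right)} = \sqrt{431 + \frac{i \sqrt{30} \left(-4 + \frac{i \sqrt{30}}{2}\right)}{2}}$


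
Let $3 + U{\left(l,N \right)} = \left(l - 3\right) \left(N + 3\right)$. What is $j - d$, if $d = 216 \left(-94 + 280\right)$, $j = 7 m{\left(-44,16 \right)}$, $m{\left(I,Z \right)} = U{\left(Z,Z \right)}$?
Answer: $-38468$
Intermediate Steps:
$U{\left(l,N \right)} = -3 + \left(-3 + l\right) \left(3 + N\right)$ ($U{\left(l,N \right)} = -3 + \left(l - 3\right) \left(N + 3\right) = -3 + \left(-3 + l\right) \left(3 + N\right)$)
$m{\left(I,Z \right)} = -12 + Z^{2}$ ($m{\left(I,Z \right)} = -12 - 3 Z + 3 Z + Z Z = -12 - 3 Z + 3 Z + Z^{2} = -12 + Z^{2}$)
$j = 1708$ ($j = 7 \left(-12 + 16^{2}\right) = 7 \left(-12 + 256\right) = 7 \cdot 244 = 1708$)
$d = 40176$ ($d = 216 \cdot 186 = 40176$)
$j - d = 1708 - 40176 = -38468$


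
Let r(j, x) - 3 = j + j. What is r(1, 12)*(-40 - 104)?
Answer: -720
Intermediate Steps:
r(j, x) = 3 + 2*j (r(j, x) = 3 + (j + j) = 3 + 2*j)
r(1, 12)*(-40 - 104) = (3 + 2*1)*(-40 - 104) = (3 + 2)*(-144) = 5*(-144) = -720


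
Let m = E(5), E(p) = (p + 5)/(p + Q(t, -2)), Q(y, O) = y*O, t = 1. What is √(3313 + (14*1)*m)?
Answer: √30237/3 ≈ 57.963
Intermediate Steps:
Q(y, O) = O*y
E(p) = (5 + p)/(-2 + p) (E(p) = (p + 5)/(p - 2*1) = (5 + p)/(p - 2) = (5 + p)/(-2 + p))
m = 10/3 (m = (5 + 5)/(-2 + 5) = 10/3 ≈ 3.3333)
√(3313 + (14*1)*m) = √(3313 + (14*1)*(10/3)) = √(3313 + 14*(10/3)) = √(3313 + 140/3) = √(10079/3) = √30237/3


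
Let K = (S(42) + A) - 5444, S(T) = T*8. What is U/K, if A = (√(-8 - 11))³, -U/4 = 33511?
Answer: 684696752/26098523 - 2546836*I*√19/26098523 ≈ 26.235 - 0.42536*I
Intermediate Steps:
S(T) = 8*T
U = -134044 (U = -4*33511 = -134044)
A = -19*I*√19 (A = (√(-19))³ = (I*√19)³ = -19*I*√19 ≈ -82.819*I)
K = -5108 - 19*I*√19 (K = (8*42 - 19*I*√19) - 5444 = (336 - 19*I*√19) - 5444 = -5108 - 19*I*√19 ≈ -5108.0 - 82.819*I)
U/K = -134044/(-5108 - 19*I*√19)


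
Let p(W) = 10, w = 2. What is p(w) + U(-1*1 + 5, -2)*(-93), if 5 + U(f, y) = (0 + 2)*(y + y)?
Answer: 1219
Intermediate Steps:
U(f, y) = -5 + 4*y (U(f, y) = -5 + (0 + 2)*(y + y) = -5 + 2*(2*y) = -5 + 4*y)
p(w) + U(-1*1 + 5, -2)*(-93) = 10 + (-5 + 4*(-2))*(-93) = 10 + (-5 - 8)*(-93) = 10 - 13*(-93) = 10 + 1209 = 1219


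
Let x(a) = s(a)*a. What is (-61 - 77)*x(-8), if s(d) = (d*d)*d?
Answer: -565248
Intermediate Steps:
s(d) = d**3 (s(d) = d**2*d = d**3)
x(a) = a**4 (x(a) = a**3*a = a**4)
(-61 - 77)*x(-8) = (-61 - 77)*(-8)**4 = -138*4096 = -565248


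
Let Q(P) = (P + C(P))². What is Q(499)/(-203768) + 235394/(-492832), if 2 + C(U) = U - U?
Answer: -10606231505/6276461936 ≈ -1.6898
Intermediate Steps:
C(U) = -2 (C(U) = -2 + (U - U) = -2 + 0 = -2)
Q(P) = (-2 + P)² (Q(P) = (P - 2)² = (-2 + P)²)
Q(499)/(-203768) + 235394/(-492832) = (-2 + 499)²/(-203768) + 235394/(-492832) = 497²*(-1/203768) + 235394*(-1/492832) = 247009*(-1/203768) - 117697/246416 = -247009/203768 - 117697/246416 = -10606231505/6276461936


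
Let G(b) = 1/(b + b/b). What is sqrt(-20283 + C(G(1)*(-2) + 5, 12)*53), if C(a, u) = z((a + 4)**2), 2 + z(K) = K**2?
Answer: sqrt(196699) ≈ 443.51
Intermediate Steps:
G(b) = 1/(1 + b) (G(b) = 1/(b + 1) = 1/(1 + b))
z(K) = -2 + K**2
C(a, u) = -2 + (4 + a)**4 (C(a, u) = -2 + ((a + 4)**2)**2 = -2 + ((4 + a)**2)**2 = -2 + (4 + a)**4)
sqrt(-20283 + C(G(1)*(-2) + 5, 12)*53) = sqrt(-20283 + (-2 + (4 + (-2/(1 + 1) + 5))**4)*53) = sqrt(-20283 + (-2 + (4 + (-2/2 + 5))**4)*53) = sqrt(-20283 + (-2 + (4 + ((1/2)*(-2) + 5))**4)*53) = sqrt(-20283 + (-2 + (4 + (-1 + 5))**4)*53) = sqrt(-20283 + (-2 + (4 + 4)**4)*53) = sqrt(-20283 + (-2 + 8**4)*53) = sqrt(-20283 + (-2 + 4096)*53) = sqrt(-20283 + 4094*53) = sqrt(-20283 + 216982) = sqrt(196699)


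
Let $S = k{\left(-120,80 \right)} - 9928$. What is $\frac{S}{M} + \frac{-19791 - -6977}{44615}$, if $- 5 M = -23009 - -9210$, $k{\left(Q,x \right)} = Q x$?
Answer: $- \frac{4533028986}{615642385} \approx -7.3631$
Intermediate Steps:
$M = \frac{13799}{5}$ ($M = - \frac{-23009 - -9210}{5} = - \frac{-23009 + 9210}{5} = \left(- \frac{1}{5}\right) \left(-13799\right) = \frac{13799}{5} \approx 2759.8$)
$S = -19528$ ($S = \left(-120\right) 80 - 9928 = -9600 - 9928 = -19528$)
$\frac{S}{M} + \frac{-19791 - -6977}{44615} = - \frac{19528}{\frac{13799}{5}} + \frac{-19791 - -6977}{44615} = \left(-19528\right) \frac{5}{13799} + \left(-19791 + 6977\right) \frac{1}{44615} = - \frac{97640}{13799} - \frac{12814}{44615} = - \frac{4533028986}{615642385}$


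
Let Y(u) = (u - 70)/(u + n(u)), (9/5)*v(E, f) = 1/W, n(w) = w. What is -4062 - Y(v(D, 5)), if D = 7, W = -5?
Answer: -8755/2 ≈ -4377.5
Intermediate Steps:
v(E, f) = -⅑ (v(E, f) = (5/9)/(-5) = (5/9)*(-⅕) = -⅑)
Y(u) = (-70 + u)/(2*u) (Y(u) = (u - 70)/(u + u) = (-70 + u)/((2*u)) = (-70 + u)*(1/(2*u)) = (-70 + u)/(2*u))
-4062 - Y(v(D, 5)) = -4062 - (-70 - ⅑)/(2*(-⅑)) = -4062 - (-9)*(-631)/(2*9) = -4062 - 1*631/2 = -4062 - 631/2 = -8755/2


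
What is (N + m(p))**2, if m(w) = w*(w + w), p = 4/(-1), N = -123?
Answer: 8281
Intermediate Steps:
p = -4 (p = 4*(-1) = -4)
m(w) = 2*w**2 (m(w) = w*(2*w) = 2*w**2)
(N + m(p))**2 = (-123 + 2*(-4)**2)**2 = (-123 + 2*16)**2 = (-123 + 32)**2 = (-91)**2 = 8281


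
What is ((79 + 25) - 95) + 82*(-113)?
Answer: -9257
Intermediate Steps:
((79 + 25) - 95) + 82*(-113) = (104 - 95) - 9266 = 9 - 9266 = -9257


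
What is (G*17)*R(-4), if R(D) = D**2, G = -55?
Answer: -14960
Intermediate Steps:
(G*17)*R(-4) = -55*17*(-4)**2 = -935*16 = -14960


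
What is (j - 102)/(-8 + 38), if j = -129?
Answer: -77/10 ≈ -7.7000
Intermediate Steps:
(j - 102)/(-8 + 38) = (-129 - 102)/(-8 + 38) = -231/30 = -231*1/30 = -77/10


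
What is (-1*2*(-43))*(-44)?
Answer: -3784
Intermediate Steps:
(-1*2*(-43))*(-44) = -2*(-43)*(-44) = 86*(-44) = -3784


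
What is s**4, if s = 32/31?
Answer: 1048576/923521 ≈ 1.1354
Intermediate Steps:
s = 32/31 (s = 32*(1/31) = 32/31 ≈ 1.0323)
s**4 = (32/31)**4 = 1048576/923521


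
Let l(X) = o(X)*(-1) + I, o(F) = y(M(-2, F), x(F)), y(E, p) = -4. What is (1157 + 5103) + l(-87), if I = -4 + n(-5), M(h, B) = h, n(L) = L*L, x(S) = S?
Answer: 6285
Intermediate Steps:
n(L) = L**2
I = 21 (I = -4 + (-5)**2 = -4 + 25 = 21)
o(F) = -4
l(X) = 25 (l(X) = -4*(-1) + 21 = 4 + 21 = 25)
(1157 + 5103) + l(-87) = (1157 + 5103) + 25 = 6260 + 25 = 6285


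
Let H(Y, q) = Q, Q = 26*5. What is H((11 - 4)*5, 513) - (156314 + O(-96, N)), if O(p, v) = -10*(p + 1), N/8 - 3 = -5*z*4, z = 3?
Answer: -157134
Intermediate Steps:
Q = 130
N = -456 (N = 24 + 8*(-5*3*4) = 24 + 8*(-15*4) = 24 + 8*(-60) = 24 - 480 = -456)
H(Y, q) = 130
O(p, v) = -10 - 10*p (O(p, v) = -10*(1 + p) = -10 - 10*p)
H((11 - 4)*5, 513) - (156314 + O(-96, N)) = 130 - (156314 + (-10 - 10*(-96))) = 130 - (156314 + (-10 + 960)) = 130 - (156314 + 950) = 130 - 1*157264 = 130 - 157264 = -157134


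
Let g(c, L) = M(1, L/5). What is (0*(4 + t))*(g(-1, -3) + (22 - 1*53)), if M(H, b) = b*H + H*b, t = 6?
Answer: 0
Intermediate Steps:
M(H, b) = 2*H*b (M(H, b) = H*b + H*b = 2*H*b)
g(c, L) = 2*L/5 (g(c, L) = 2*1*(L/5) = 2*L/5)
(0*(4 + t))*(g(-1, -3) + (22 - 1*53)) = (0*(4 + 6))*((2/5)*(-3) + (22 - 1*53)) = (0*10)*(-6/5 + (22 - 53)) = 0*(-6/5 - 31) = 0*(-161/5) = 0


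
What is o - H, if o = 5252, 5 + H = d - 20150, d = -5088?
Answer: 30495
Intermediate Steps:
H = -25243 (H = -5 + (-5088 - 20150) = -5 - 25238 = -25243)
o - H = 5252 - 1*(-25243) = 5252 + 25243 = 30495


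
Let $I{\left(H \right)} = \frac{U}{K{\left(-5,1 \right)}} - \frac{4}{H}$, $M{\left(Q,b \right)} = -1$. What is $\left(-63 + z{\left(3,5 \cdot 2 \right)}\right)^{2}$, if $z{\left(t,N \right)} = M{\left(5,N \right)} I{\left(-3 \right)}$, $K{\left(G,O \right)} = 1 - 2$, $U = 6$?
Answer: $\frac{30625}{9} \approx 3402.8$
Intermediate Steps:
$K{\left(G,O \right)} = -1$
$I{\left(H \right)} = -6 - \frac{4}{H}$ ($I{\left(H \right)} = \frac{6}{-1} - \frac{4}{H} = 6 \left(-1\right) - \frac{4}{H} = -6 - \frac{4}{H}$)
$z{\left(t,N \right)} = \frac{14}{3}$ ($z{\left(t,N \right)} = - (-6 - \frac{4}{-3}) = - (-6 - - \frac{4}{3}) = - (-6 + \frac{4}{3}) = \left(-1\right) \left(- \frac{14}{3}\right) = \frac{14}{3}$)
$\left(-63 + z{\left(3,5 \cdot 2 \right)}\right)^{2} = \left(-63 + \frac{14}{3}\right)^{2} = \left(- \frac{175}{3}\right)^{2} = \frac{30625}{9}$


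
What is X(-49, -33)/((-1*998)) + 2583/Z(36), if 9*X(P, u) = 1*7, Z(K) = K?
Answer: 1288903/17964 ≈ 71.749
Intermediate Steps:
X(P, u) = 7/9 (X(P, u) = (1*7)/9 = (⅑)*7 = 7/9)
X(-49, -33)/((-1*998)) + 2583/Z(36) = 7/(9*((-1*998))) + 2583/36 = (7/9)/(-998) + 2583*(1/36) = (7/9)*(-1/998) + 287/4 = -7/8982 + 287/4 = 1288903/17964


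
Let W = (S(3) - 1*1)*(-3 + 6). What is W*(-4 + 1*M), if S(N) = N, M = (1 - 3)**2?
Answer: 0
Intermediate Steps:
M = 4 (M = (-2)**2 = 4)
W = 6 (W = (3 - 1*1)*(-3 + 6) = (3 - 1)*3 = 2*3 = 6)
W*(-4 + 1*M) = 6*(-4 + 1*4) = 6*(-4 + 4) = 6*0 = 0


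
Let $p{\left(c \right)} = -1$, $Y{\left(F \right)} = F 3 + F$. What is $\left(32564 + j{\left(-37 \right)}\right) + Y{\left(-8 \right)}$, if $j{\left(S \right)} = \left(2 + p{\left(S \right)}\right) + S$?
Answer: $32496$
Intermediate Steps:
$Y{\left(F \right)} = 4 F$ ($Y{\left(F \right)} = 3 F + F = 4 F$)
$j{\left(S \right)} = 1 + S$ ($j{\left(S \right)} = \left(2 - 1\right) + S = 1 + S$)
$\left(32564 + j{\left(-37 \right)}\right) + Y{\left(-8 \right)} = \left(32564 + \left(1 - 37\right)\right) + 4 \left(-8\right) = \left(32564 - 36\right) - 32 = 32528 - 32 = 32496$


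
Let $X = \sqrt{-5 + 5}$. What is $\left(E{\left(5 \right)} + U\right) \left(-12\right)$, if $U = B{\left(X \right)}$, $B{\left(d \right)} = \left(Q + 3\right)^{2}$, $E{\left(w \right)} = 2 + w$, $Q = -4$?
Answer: $-96$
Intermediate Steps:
$X = 0$ ($X = \sqrt{0} = 0$)
$B{\left(d \right)} = 1$ ($B{\left(d \right)} = \left(-4 + 3\right)^{2} = \left(-1\right)^{2} = 1$)
$U = 1$
$\left(E{\left(5 \right)} + U\right) \left(-12\right) = \left(\left(2 + 5\right) + 1\right) \left(-12\right) = \left(7 + 1\right) \left(-12\right) = 8 \left(-12\right) = -96$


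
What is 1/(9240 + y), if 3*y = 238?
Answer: 3/27958 ≈ 0.00010730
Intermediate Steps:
y = 238/3 (y = (1/3)*238 = 238/3 ≈ 79.333)
1/(9240 + y) = 1/(9240 + 238/3) = 1/(27958/3) = 3/27958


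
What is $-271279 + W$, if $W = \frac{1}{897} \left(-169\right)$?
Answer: $- \frac{18718264}{69} \approx -2.7128 \cdot 10^{5}$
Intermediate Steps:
$W = - \frac{13}{69}$ ($W = \frac{1}{897} \left(-169\right) = - \frac{13}{69} \approx -0.18841$)
$-271279 + W = -271279 - \frac{13}{69} = - \frac{18718264}{69}$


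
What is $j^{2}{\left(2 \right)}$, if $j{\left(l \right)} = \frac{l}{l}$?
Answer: $1$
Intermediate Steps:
$j{\left(l \right)} = 1$
$j^{2}{\left(2 \right)} = 1^{2} = 1$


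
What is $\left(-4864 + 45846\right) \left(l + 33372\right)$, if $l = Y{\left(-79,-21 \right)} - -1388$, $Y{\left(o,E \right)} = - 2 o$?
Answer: $1431009476$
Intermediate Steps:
$l = 1546$ ($l = \left(-2\right) \left(-79\right) - -1388 = 158 + 1388 = 1546$)
$\left(-4864 + 45846\right) \left(l + 33372\right) = \left(-4864 + 45846\right) \left(1546 + 33372\right) = 40982 \cdot 34918 = 1431009476$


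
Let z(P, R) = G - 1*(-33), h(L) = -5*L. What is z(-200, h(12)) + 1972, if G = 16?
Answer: 2021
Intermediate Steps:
z(P, R) = 49 (z(P, R) = 16 - 1*(-33) = 16 + 33 = 49)
z(-200, h(12)) + 1972 = 49 + 1972 = 2021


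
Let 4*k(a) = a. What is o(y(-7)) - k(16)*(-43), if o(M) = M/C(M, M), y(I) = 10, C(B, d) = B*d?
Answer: 1721/10 ≈ 172.10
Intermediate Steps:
k(a) = a/4
o(M) = 1/M (o(M) = M/((M*M)) = M/(M**2) = M/M**2 = 1/M)
o(y(-7)) - k(16)*(-43) = 1/10 - (1/4)*16*(-43) = 1/10 - 4*(-43) = 1/10 - 1*(-172) = 1/10 + 172 = 1721/10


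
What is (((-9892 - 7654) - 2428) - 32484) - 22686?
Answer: -75144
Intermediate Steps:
(((-9892 - 7654) - 2428) - 32484) - 22686 = ((-17546 - 2428) - 32484) - 22686 = (-19974 - 32484) - 22686 = -52458 - 22686 = -75144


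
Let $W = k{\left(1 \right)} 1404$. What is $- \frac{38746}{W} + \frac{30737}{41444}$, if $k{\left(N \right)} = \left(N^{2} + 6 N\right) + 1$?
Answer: $- \frac{12120685}{4475952} \approx -2.708$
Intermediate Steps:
$k{\left(N \right)} = 1 + N^{2} + 6 N$
$W = 11232$ ($W = \left(1 + 1^{2} + 6 \cdot 1\right) 1404 = \left(1 + 1 + 6\right) 1404 = 8 \cdot 1404 = 11232$)
$- \frac{38746}{W} + \frac{30737}{41444} = - \frac{38746}{11232} + \frac{30737}{41444} = \left(-38746\right) \frac{1}{11232} + 30737 \cdot \frac{1}{41444} = - \frac{19373}{5616} + \frac{30737}{41444} = - \frac{12120685}{4475952}$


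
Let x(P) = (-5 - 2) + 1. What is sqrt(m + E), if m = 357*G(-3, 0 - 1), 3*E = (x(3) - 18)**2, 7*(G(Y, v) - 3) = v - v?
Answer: sqrt(1263) ≈ 35.539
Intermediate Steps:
G(Y, v) = 3 (G(Y, v) = 3 + (v - v)/7 = 3 + (1/7)*0 = 3 + 0 = 3)
x(P) = -6 (x(P) = -7 + 1 = -6)
E = 192 (E = (-6 - 18)**2/3 = (1/3)*(-24)**2 = (1/3)*576 = 192)
m = 1071 (m = 357*3 = 1071)
sqrt(m + E) = sqrt(1071 + 192) = sqrt(1263)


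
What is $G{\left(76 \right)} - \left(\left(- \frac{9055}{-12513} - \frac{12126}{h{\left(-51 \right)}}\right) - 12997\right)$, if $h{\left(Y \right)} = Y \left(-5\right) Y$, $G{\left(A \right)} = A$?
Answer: $\frac{78782231716}{6027095} \approx 13071.0$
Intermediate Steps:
$h{\left(Y \right)} = - 5 Y^{2}$ ($h{\left(Y \right)} = - 5 Y Y = - 5 Y^{2}$)
$G{\left(76 \right)} - \left(\left(- \frac{9055}{-12513} - \frac{12126}{h{\left(-51 \right)}}\right) - 12997\right) = 76 - \left(\left(- \frac{9055}{-12513} - \frac{12126}{\left(-5\right) \left(-51\right)^{2}}\right) - 12997\right) = 76 - \left(\left(\left(-9055\right) \left(- \frac{1}{12513}\right) - \frac{12126}{\left(-5\right) 2601}\right) - 12997\right) = 76 - \left(\left(\frac{9055}{12513} - \frac{12126}{-13005}\right) - 12997\right) = 76 - \left(\left(\frac{9055}{12513} - - \frac{4042}{4335}\right) - 12997\right) = 76 - \left(\left(\frac{9055}{12513} + \frac{4042}{4335}\right) - 12997\right) = 76 - \left(\frac{9981219}{6027095} - 12997\right) = 76 - - \frac{78324172496}{6027095} = 76 + \frac{78324172496}{6027095} = \frac{78782231716}{6027095}$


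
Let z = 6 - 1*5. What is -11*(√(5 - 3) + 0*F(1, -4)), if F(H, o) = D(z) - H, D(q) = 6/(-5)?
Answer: -11*√2 ≈ -15.556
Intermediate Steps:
z = 1 (z = 6 - 5 = 1)
D(q) = -6/5 (D(q) = 6*(-⅕) = -6/5)
F(H, o) = -6/5 - H
-11*(√(5 - 3) + 0*F(1, -4)) = -11*(√(5 - 3) + 0*(-6/5 - 1*1)) = -11*(√2 + 0*(-6/5 - 1)) = -11*(√2 + 0*(-11/5)) = -11*(√2 + 0) = -11*√2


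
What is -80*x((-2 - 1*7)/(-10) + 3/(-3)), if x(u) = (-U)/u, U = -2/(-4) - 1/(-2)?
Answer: -800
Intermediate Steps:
U = 1 (U = -2*(-¼) - 1*(-½) = ½ + ½ = 1)
x(u) = -1/u (x(u) = (-1*1)/u = -1/u)
-80*x((-2 - 1*7)/(-10) + 3/(-3)) = -(-80)/((-2 - 1*7)/(-10) + 3/(-3)) = -(-80)/((-2 - 7)*(-⅒) + 3*(-⅓)) = -(-80)/(-9*(-⅒) - 1) = -(-80)/(9/10 - 1) = -(-80)/(-⅒) = -(-80)*(-10) = -80*10 = -800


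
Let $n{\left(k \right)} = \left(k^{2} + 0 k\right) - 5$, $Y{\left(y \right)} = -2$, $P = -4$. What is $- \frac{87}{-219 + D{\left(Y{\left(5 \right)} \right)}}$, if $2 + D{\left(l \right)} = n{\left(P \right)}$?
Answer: $\frac{29}{70} \approx 0.41429$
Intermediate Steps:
$n{\left(k \right)} = -5 + k^{2}$ ($n{\left(k \right)} = \left(k^{2} + 0\right) - 5 = k^{2} - 5 = -5 + k^{2}$)
$D{\left(l \right)} = 9$ ($D{\left(l \right)} = -2 - \left(5 - \left(-4\right)^{2}\right) = -2 + \left(-5 + 16\right) = -2 + 11 = 9$)
$- \frac{87}{-219 + D{\left(Y{\left(5 \right)} \right)}} = - \frac{87}{-219 + 9} = - \frac{87}{-210} = \left(-87\right) \left(- \frac{1}{210}\right) = \frac{29}{70}$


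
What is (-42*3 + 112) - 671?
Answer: -685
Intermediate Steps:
(-42*3 + 112) - 671 = (-126 + 112) - 671 = -14 - 671 = -685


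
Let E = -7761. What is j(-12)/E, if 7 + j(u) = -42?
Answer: 49/7761 ≈ 0.0063136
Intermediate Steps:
j(u) = -49 (j(u) = -7 - 42 = -49)
j(-12)/E = -49/(-7761) = -49*(-1/7761) = 49/7761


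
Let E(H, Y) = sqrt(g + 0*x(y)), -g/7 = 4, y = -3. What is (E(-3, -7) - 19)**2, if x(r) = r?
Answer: 333 - 76*I*sqrt(7) ≈ 333.0 - 201.08*I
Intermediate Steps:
g = -28 (g = -7*4 = -28)
E(H, Y) = 2*I*sqrt(7) (E(H, Y) = sqrt(-28 + 0*(-3)) = sqrt(-28 + 0) = sqrt(-28) = 2*I*sqrt(7))
(E(-3, -7) - 19)**2 = (2*I*sqrt(7) - 19)**2 = (-19 + 2*I*sqrt(7))**2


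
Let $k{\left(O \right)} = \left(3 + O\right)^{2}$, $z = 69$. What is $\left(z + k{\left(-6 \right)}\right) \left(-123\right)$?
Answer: $-9594$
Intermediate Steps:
$\left(z + k{\left(-6 \right)}\right) \left(-123\right) = \left(69 + \left(3 - 6\right)^{2}\right) \left(-123\right) = \left(69 + \left(-3\right)^{2}\right) \left(-123\right) = \left(69 + 9\right) \left(-123\right) = 78 \left(-123\right) = -9594$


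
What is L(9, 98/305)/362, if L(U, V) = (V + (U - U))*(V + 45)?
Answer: 677327/16837525 ≈ 0.040227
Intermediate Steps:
L(U, V) = V*(45 + V) (L(U, V) = (V + 0)*(45 + V) = V*(45 + V))
L(9, 98/305)/362 = ((98/305)*(45 + 98/305))/362 = ((98*(1/305))*(45 + 98*(1/305)))*(1/362) = (98*(45 + 98/305)/305)*(1/362) = ((98/305)*(13823/305))*(1/362) = (1354654/93025)*(1/362) = 677327/16837525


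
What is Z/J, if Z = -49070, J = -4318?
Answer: 24535/2159 ≈ 11.364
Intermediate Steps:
Z/J = -49070/(-4318) = -49070*(-1/4318) = 24535/2159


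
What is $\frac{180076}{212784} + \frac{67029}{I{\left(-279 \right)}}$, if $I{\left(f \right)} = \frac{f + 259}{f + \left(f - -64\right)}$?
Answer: $\frac{33873926813}{20460} \approx 1.6556 \cdot 10^{6}$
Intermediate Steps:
$I{\left(f \right)} = \frac{259 + f}{64 + 2 f}$ ($I{\left(f \right)} = \frac{259 + f}{f + \left(f + 64\right)} = \frac{259 + f}{f + \left(64 + f\right)} = \frac{259 + f}{64 + 2 f}$)
$\frac{180076}{212784} + \frac{67029}{I{\left(-279 \right)}} = \frac{180076}{212784} + \frac{67029}{\frac{1}{2} \frac{1}{32 - 279} \left(259 - 279\right)} = 180076 \cdot \frac{1}{212784} + \frac{67029}{\frac{1}{2} \frac{1}{-247} \left(-20\right)} = \frac{3463}{4092} + \frac{67029}{\frac{1}{2} \left(- \frac{1}{247}\right) \left(-20\right)} = \frac{3463}{4092} + \frac{67029}{\frac{10}{247}} = \frac{3463}{4092} + 67029 \cdot \frac{247}{10} = \frac{3463}{4092} + \frac{16556163}{10} = \frac{33873926813}{20460}$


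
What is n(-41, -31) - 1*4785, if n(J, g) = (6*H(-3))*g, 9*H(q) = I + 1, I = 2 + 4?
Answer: -14789/3 ≈ -4929.7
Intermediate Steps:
I = 6
H(q) = 7/9 (H(q) = (6 + 1)/9 = (1/9)*7 = 7/9)
n(J, g) = 14*g/3 (n(J, g) = (6*(7/9))*g = 14*g/3)
n(-41, -31) - 1*4785 = (14/3)*(-31) - 1*4785 = -434/3 - 4785 = -14789/3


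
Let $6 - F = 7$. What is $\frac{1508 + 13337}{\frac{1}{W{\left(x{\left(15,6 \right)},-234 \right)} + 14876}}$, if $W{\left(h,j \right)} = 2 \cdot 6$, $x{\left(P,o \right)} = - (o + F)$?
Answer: $221012360$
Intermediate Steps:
$F = -1$ ($F = 6 - 7 = -1$)
$x{\left(P,o \right)} = 1 - o$ ($x{\left(P,o \right)} = - (o - 1) = - (-1 + o) = 1 - o$)
$W{\left(h,j \right)} = 12$
$\frac{1508 + 13337}{\frac{1}{W{\left(x{\left(15,6 \right)},-234 \right)} + 14876}} = \frac{1508 + 13337}{\frac{1}{12 + 14876}} = \frac{14845}{\frac{1}{14888}} = 14845 \frac{1}{\frac{1}{14888}} = 14845 \cdot 14888 = 221012360$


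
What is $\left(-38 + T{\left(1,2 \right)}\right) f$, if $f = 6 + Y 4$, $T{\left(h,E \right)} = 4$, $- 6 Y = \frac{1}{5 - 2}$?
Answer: $- \frac{1768}{9} \approx -196.44$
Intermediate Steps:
$Y = - \frac{1}{18}$ ($Y = - \frac{1}{6 \left(5 - 2\right)} = - \frac{1}{6 \cdot 3} = \left(- \frac{1}{6}\right) \frac{1}{3} = - \frac{1}{18} \approx -0.055556$)
$f = \frac{52}{9}$ ($f = 6 - \frac{2}{9} = \frac{52}{9} \approx 5.7778$)
$\left(-38 + T{\left(1,2 \right)}\right) f = \left(-38 + 4\right) \frac{52}{9} = \left(-34\right) \frac{52}{9} = - \frac{1768}{9}$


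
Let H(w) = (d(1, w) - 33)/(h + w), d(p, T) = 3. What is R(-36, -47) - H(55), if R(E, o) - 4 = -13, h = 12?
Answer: -573/67 ≈ -8.5522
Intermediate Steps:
R(E, o) = -9 (R(E, o) = 4 - 13 = -9)
H(w) = -30/(12 + w) (H(w) = (3 - 33)/(12 + w) = -30/(12 + w))
R(-36, -47) - H(55) = -9 - (-30)/(12 + 55) = -9 - (-30)/67 = -9 - 1*(-30/67) = -9 + 30/67 = -573/67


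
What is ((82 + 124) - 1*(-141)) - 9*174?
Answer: -1219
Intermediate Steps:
((82 + 124) - 1*(-141)) - 9*174 = (206 + 141) - 1566 = 347 - 1566 = -1219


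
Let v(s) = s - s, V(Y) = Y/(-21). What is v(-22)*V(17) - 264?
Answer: -264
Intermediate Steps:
V(Y) = -Y/21 (V(Y) = Y*(-1/21) = -Y/21)
v(s) = 0
v(-22)*V(17) - 264 = 0*(-1/21*17) - 264 = 0*(-17/21) - 264 = 0 - 264 = -264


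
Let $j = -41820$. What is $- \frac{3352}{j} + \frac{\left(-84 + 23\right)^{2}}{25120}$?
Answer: $\frac{11990723}{52525920} \approx 0.22828$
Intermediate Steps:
$- \frac{3352}{j} + \frac{\left(-84 + 23\right)^{2}}{25120} = - \frac{3352}{-41820} + \frac{\left(-84 + 23\right)^{2}}{25120} = \left(-3352\right) \left(- \frac{1}{41820}\right) + \left(-61\right)^{2} \cdot \frac{1}{25120} = \frac{838}{10455} + 3721 \cdot \frac{1}{25120} = \frac{838}{10455} + \frac{3721}{25120} = \frac{11990723}{52525920}$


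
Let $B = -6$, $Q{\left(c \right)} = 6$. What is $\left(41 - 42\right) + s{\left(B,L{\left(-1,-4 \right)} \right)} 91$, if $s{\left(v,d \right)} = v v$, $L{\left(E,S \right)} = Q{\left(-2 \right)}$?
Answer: $3275$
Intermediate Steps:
$L{\left(E,S \right)} = 6$
$s{\left(v,d \right)} = v^{2}$
$\left(41 - 42\right) + s{\left(B,L{\left(-1,-4 \right)} \right)} 91 = \left(41 - 42\right) + \left(-6\right)^{2} \cdot 91 = \left(41 - 42\right) + 36 \cdot 91 = -1 + 3276 = 3275$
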